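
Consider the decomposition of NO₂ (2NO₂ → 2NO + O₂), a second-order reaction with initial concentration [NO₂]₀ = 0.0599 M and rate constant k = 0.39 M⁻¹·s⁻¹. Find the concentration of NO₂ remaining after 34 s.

0.03338 M

Step 1: For a second-order reaction: 1/[NO₂] = 1/[NO₂]₀ + kt
Step 2: 1/[NO₂] = 1/0.0599 + 0.39 × 34
Step 3: 1/[NO₂] = 16.69 + 13.26 = 29.95
Step 4: [NO₂] = 1/29.95 = 0.03338 M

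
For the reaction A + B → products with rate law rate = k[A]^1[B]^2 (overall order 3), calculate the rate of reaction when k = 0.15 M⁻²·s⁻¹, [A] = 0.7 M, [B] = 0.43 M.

0.01941 M/s

Step 1: The rate law is rate = k[A]^1[B]^2, overall order = 1+2 = 3
Step 2: Substitute values: rate = 0.15 × (0.7)^1 × (0.43)^2
Step 3: rate = 0.15 × 0.7 × 0.1849 = 0.0194145 M/s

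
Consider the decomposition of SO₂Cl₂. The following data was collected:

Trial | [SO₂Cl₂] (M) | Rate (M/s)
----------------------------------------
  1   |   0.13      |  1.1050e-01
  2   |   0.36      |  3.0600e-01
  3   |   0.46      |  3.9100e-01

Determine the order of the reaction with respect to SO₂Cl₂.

first order (1)

Step 1: Compare trials to find order n where rate₂/rate₁ = ([SO₂Cl₂]₂/[SO₂Cl₂]₁)^n
Step 2: rate₂/rate₁ = 3.0600e-01/1.1050e-01 = 2.769
Step 3: [SO₂Cl₂]₂/[SO₂Cl₂]₁ = 0.36/0.13 = 2.769
Step 4: n = ln(2.769)/ln(2.769) = 1.00 ≈ 1
Step 5: The reaction is first order in SO₂Cl₂.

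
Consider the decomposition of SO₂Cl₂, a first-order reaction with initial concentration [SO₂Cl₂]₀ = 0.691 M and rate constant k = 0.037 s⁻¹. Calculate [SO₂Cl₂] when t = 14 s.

0.4116 M

Step 1: For a first-order reaction: [SO₂Cl₂] = [SO₂Cl₂]₀ × e^(-kt)
Step 2: [SO₂Cl₂] = 0.691 × e^(-0.037 × 14)
Step 3: [SO₂Cl₂] = 0.691 × e^(-0.518)
Step 4: [SO₂Cl₂] = 0.691 × 0.595711 = 0.4116 M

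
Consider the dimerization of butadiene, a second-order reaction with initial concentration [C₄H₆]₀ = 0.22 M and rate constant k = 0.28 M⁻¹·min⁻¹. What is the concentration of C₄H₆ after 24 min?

0.08877 M

Step 1: For a second-order reaction: 1/[C₄H₆] = 1/[C₄H₆]₀ + kt
Step 2: 1/[C₄H₆] = 1/0.22 + 0.28 × 24
Step 3: 1/[C₄H₆] = 4.545 + 6.72 = 11.27
Step 4: [C₄H₆] = 1/11.27 = 0.08877 M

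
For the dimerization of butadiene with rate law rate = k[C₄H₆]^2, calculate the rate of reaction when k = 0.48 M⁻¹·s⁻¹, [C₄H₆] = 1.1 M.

0.5808 M/s

Step 1: Identify the rate law: rate = k[C₄H₆]^2
Step 2: Substitute values: rate = 0.48 × (1.1)^2
Step 3: Calculate: rate = 0.48 × 1.21 = 0.5808 M/s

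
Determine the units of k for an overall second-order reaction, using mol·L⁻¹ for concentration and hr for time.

(mol·L⁻¹)⁻¹·hr⁻¹

Step 1: For overall order n, rate = k × (concentration)^n.
Step 2: Rate has units mol·L⁻¹·hr⁻¹; concentration term has units (mol·L⁻¹)^2.
Step 3: k = rate / (concentration)^n, so units of k = (mol·L⁻¹)^(1-2)·hr⁻¹ = (mol·L⁻¹)⁻¹·hr⁻¹.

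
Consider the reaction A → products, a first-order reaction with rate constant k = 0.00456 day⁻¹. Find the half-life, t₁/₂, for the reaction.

152 day

Step 1: For a first-order reaction, t₁/₂ = ln(2)/k
Step 2: t₁/₂ = ln(2)/0.00456
Step 3: t₁/₂ = 0.6931/0.00456 = 152 day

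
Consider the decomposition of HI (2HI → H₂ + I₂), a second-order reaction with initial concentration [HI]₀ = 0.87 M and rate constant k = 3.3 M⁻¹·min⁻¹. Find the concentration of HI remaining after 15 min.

0.01974 M

Step 1: For a second-order reaction: 1/[HI] = 1/[HI]₀ + kt
Step 2: 1/[HI] = 1/0.87 + 3.3 × 15
Step 3: 1/[HI] = 1.149 + 49.5 = 50.65
Step 4: [HI] = 1/50.65 = 0.01974 M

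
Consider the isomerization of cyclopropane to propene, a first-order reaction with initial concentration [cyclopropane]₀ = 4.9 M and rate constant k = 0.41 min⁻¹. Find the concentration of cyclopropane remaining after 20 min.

0.001346 M

Step 1: For a first-order reaction: [cyclopropane] = [cyclopropane]₀ × e^(-kt)
Step 2: [cyclopropane] = 4.9 × e^(-0.41 × 20)
Step 3: [cyclopropane] = 4.9 × e^(-8.2)
Step 4: [cyclopropane] = 4.9 × 0.000274654 = 0.001346 M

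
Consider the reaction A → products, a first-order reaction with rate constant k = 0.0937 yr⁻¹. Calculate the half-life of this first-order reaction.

7.398 yr

Step 1: For a first-order reaction, t₁/₂ = ln(2)/k
Step 2: t₁/₂ = ln(2)/0.0937
Step 3: t₁/₂ = 0.6931/0.0937 = 7.398 yr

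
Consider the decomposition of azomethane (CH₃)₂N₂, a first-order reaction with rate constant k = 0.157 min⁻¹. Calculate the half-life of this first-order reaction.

4.415 min

Step 1: For a first-order reaction, t₁/₂ = ln(2)/k
Step 2: t₁/₂ = ln(2)/0.157
Step 3: t₁/₂ = 0.6931/0.157 = 4.415 min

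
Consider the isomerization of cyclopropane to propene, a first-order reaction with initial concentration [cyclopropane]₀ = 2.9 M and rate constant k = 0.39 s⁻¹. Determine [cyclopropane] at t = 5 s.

0.4126 M

Step 1: For a first-order reaction: [cyclopropane] = [cyclopropane]₀ × e^(-kt)
Step 2: [cyclopropane] = 2.9 × e^(-0.39 × 5)
Step 3: [cyclopropane] = 2.9 × e^(-1.95)
Step 4: [cyclopropane] = 2.9 × 0.142274 = 0.4126 M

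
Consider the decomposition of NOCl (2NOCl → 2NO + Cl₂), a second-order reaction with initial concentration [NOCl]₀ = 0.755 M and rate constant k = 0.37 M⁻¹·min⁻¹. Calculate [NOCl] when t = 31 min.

0.07816 M

Step 1: For a second-order reaction: 1/[NOCl] = 1/[NOCl]₀ + kt
Step 2: 1/[NOCl] = 1/0.755 + 0.37 × 31
Step 3: 1/[NOCl] = 1.325 + 11.47 = 12.79
Step 4: [NOCl] = 1/12.79 = 0.07816 M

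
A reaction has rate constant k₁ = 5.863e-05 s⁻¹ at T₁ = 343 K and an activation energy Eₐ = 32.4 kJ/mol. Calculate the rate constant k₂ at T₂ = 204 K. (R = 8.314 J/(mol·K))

2.547e-08 s⁻¹

Step 1: Use the two-temperature Arrhenius form: ln(k₂/k₁) = -Eₐ/R × (1/T₂ - 1/T₁)
Step 2: Convert Eₐ to J/mol: 32.4 kJ/mol = 32400 J/mol
Step 3: 1/T₂ - 1/T₁ = 1/204 - 1/343 = 1.986509e-03 K⁻¹
Step 4: ln(k₂/k₁) = -32400/8.314 × 1.986509e-03 = -7.74151
Step 5: k₂ = k₁ × exp(-7.74151) = 5.863e-05 × 4.34415e-04 = 2.547e-08 s⁻¹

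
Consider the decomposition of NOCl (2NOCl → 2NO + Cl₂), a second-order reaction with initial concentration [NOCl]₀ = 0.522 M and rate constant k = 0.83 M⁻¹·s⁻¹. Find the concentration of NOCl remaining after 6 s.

0.145 M

Step 1: For a second-order reaction: 1/[NOCl] = 1/[NOCl]₀ + kt
Step 2: 1/[NOCl] = 1/0.522 + 0.83 × 6
Step 3: 1/[NOCl] = 1.916 + 4.98 = 6.896
Step 4: [NOCl] = 1/6.896 = 0.145 M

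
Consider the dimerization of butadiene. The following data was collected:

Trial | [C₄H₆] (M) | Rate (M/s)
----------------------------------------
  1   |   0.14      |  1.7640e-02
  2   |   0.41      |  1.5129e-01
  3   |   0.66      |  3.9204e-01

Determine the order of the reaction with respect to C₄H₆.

second order (2)

Step 1: Compare trials to find order n where rate₂/rate₁ = ([C₄H₆]₂/[C₄H₆]₁)^n
Step 2: rate₂/rate₁ = 1.5129e-01/1.7640e-02 = 8.577
Step 3: [C₄H₆]₂/[C₄H₆]₁ = 0.41/0.14 = 2.929
Step 4: n = ln(8.577)/ln(2.929) = 2.00 ≈ 2
Step 5: The reaction is second order in C₄H₆.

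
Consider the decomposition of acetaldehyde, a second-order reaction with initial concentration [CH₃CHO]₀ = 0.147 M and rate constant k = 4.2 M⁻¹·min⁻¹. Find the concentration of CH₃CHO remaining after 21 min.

0.01053 M

Step 1: For a second-order reaction: 1/[CH₃CHO] = 1/[CH₃CHO]₀ + kt
Step 2: 1/[CH₃CHO] = 1/0.147 + 4.2 × 21
Step 3: 1/[CH₃CHO] = 6.803 + 88.2 = 95
Step 4: [CH₃CHO] = 1/95 = 0.01053 M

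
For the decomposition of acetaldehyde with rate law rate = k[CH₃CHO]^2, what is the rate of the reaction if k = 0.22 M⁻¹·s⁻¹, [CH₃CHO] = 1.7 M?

0.6358 M/s

Step 1: Identify the rate law: rate = k[CH₃CHO]^2
Step 2: Substitute values: rate = 0.22 × (1.7)^2
Step 3: Calculate: rate = 0.22 × 2.89 = 0.6358 M/s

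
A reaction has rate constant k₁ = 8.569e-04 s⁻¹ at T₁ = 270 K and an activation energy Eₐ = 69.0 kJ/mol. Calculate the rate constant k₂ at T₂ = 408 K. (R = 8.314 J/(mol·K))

2.806e+01 s⁻¹

Step 1: Use the two-temperature Arrhenius form: ln(k₂/k₁) = -Eₐ/R × (1/T₂ - 1/T₁)
Step 2: Convert Eₐ to J/mol: 69.0 kJ/mol = 69000 J/mol
Step 3: 1/T₂ - 1/T₁ = 1/408 - 1/270 = -1.252723e-03 K⁻¹
Step 4: ln(k₂/k₁) = -69000/8.314 × -1.252723e-03 = 10.39667
Step 5: k₂ = k₁ × exp(10.39667) = 8.569e-04 × 3.27504e+04 = 2.806e+01 s⁻¹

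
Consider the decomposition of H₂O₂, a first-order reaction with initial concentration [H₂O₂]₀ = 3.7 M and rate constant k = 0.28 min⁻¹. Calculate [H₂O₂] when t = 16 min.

0.04193 M

Step 1: For a first-order reaction: [H₂O₂] = [H₂O₂]₀ × e^(-kt)
Step 2: [H₂O₂] = 3.7 × e^(-0.28 × 16)
Step 3: [H₂O₂] = 3.7 × e^(-4.48)
Step 4: [H₂O₂] = 3.7 × 0.0113334 = 0.04193 M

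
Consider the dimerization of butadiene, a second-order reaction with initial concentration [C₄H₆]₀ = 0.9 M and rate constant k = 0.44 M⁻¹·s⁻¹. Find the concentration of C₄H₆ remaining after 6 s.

0.2666 M

Step 1: For a second-order reaction: 1/[C₄H₆] = 1/[C₄H₆]₀ + kt
Step 2: 1/[C₄H₆] = 1/0.9 + 0.44 × 6
Step 3: 1/[C₄H₆] = 1.111 + 2.64 = 3.751
Step 4: [C₄H₆] = 1/3.751 = 0.2666 M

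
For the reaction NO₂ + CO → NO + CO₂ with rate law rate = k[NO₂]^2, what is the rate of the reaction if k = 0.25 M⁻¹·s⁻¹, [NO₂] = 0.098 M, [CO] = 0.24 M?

0.002401 M/s

Step 1: The rate law is rate = k[NO₂]^2
Step 2: Note that the rate does not depend on [CO] (zero order in CO).
Step 3: rate = 0.25 × (0.098)^2 = 0.002401 M/s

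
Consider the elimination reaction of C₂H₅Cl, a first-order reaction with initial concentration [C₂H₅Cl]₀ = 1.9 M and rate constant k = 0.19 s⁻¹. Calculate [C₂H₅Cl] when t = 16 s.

0.09089 M

Step 1: For a first-order reaction: [C₂H₅Cl] = [C₂H₅Cl]₀ × e^(-kt)
Step 2: [C₂H₅Cl] = 1.9 × e^(-0.19 × 16)
Step 3: [C₂H₅Cl] = 1.9 × e^(-3.04)
Step 4: [C₂H₅Cl] = 1.9 × 0.0478349 = 0.09089 M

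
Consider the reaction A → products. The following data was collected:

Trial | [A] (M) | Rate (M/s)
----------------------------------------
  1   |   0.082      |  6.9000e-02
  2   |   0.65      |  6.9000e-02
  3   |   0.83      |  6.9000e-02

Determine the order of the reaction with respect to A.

zeroth order (0)

Step 1: Compare trials - when concentration changes, rate stays constant.
Step 2: rate₂/rate₁ = 6.9000e-02/6.9000e-02 = 1
Step 3: [A]₂/[A]₁ = 0.65/0.082 = 7.927
Step 4: Since rate ratio ≈ (conc ratio)^0, the reaction is zeroth order.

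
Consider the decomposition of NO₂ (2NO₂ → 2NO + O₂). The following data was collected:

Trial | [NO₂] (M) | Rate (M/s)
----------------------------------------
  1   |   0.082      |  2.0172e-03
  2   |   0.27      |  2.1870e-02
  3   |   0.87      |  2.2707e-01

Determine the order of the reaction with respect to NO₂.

second order (2)

Step 1: Compare trials to find order n where rate₂/rate₁ = ([NO₂]₂/[NO₂]₁)^n
Step 2: rate₂/rate₁ = 2.1870e-02/2.0172e-03 = 10.84
Step 3: [NO₂]₂/[NO₂]₁ = 0.27/0.082 = 3.293
Step 4: n = ln(10.84)/ln(3.293) = 2.00 ≈ 2
Step 5: The reaction is second order in NO₂.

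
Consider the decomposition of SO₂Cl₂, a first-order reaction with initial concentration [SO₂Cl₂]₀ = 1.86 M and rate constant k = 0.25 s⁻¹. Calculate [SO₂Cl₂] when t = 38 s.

0.0001392 M

Step 1: For a first-order reaction: [SO₂Cl₂] = [SO₂Cl₂]₀ × e^(-kt)
Step 2: [SO₂Cl₂] = 1.86 × e^(-0.25 × 38)
Step 3: [SO₂Cl₂] = 1.86 × e^(-9.5)
Step 4: [SO₂Cl₂] = 1.86 × 7.48518e-05 = 0.0001392 M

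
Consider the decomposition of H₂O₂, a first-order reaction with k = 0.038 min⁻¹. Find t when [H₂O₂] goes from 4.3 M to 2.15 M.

18.24 min

Step 1: For first-order: t = ln([H₂O₂]₀/[H₂O₂])/k
Step 2: t = ln(4.3/2.15)/0.038
Step 3: t = ln(2)/0.038
Step 4: t = 0.6931/0.038 = 18.24 min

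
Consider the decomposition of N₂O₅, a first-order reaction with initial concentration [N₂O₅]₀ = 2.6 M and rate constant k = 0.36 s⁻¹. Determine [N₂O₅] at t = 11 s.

0.04956 M

Step 1: For a first-order reaction: [N₂O₅] = [N₂O₅]₀ × e^(-kt)
Step 2: [N₂O₅] = 2.6 × e^(-0.36 × 11)
Step 3: [N₂O₅] = 2.6 × e^(-3.96)
Step 4: [N₂O₅] = 2.6 × 0.0190631 = 0.04956 M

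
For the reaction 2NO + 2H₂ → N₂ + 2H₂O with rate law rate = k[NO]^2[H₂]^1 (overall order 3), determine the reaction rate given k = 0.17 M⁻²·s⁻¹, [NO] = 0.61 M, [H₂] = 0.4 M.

0.0253 M/s

Step 1: The rate law is rate = k[NO]^2[H₂]^1, overall order = 2+1 = 3
Step 2: Substitute values: rate = 0.17 × (0.61)^2 × (0.4)^1
Step 3: rate = 0.17 × 0.3721 × 0.4 = 0.0253028 M/s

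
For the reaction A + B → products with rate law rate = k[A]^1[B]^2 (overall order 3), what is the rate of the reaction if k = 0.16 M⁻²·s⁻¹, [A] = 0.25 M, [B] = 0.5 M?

0.01 M/s

Step 1: The rate law is rate = k[A]^1[B]^2, overall order = 1+2 = 3
Step 2: Substitute values: rate = 0.16 × (0.25)^1 × (0.5)^2
Step 3: rate = 0.16 × 0.25 × 0.25 = 0.01 M/s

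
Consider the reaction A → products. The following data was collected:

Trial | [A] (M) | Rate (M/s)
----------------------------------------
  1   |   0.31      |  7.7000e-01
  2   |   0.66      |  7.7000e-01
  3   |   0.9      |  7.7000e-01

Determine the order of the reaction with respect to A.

zeroth order (0)

Step 1: Compare trials - when concentration changes, rate stays constant.
Step 2: rate₂/rate₁ = 7.7000e-01/7.7000e-01 = 1
Step 3: [A]₂/[A]₁ = 0.66/0.31 = 2.129
Step 4: Since rate ratio ≈ (conc ratio)^0, the reaction is zeroth order.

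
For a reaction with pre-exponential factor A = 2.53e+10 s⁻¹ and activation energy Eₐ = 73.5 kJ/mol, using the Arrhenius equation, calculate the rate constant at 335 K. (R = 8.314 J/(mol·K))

8.76e-02 s⁻¹

Step 1: Use the Arrhenius equation: k = A × exp(-Eₐ/RT)
Step 2: Convert Eₐ to J/mol: 73.5 kJ/mol = 73500 J/mol
Step 3: Calculate the exponent: -Eₐ/(RT) = -73500/(8.314 × 335) = -26.38958
Step 4: k = 2.53e+10 × exp(-26.38958)
Step 5: k = 2.53e+10 × 3.46060e-12 = 8.7553e-02 s⁻¹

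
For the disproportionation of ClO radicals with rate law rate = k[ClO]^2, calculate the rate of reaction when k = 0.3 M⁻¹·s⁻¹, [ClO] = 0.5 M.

0.075 M/s

Step 1: Identify the rate law: rate = k[ClO]^2
Step 2: Substitute values: rate = 0.3 × (0.5)^2
Step 3: Calculate: rate = 0.3 × 0.25 = 0.075 M/s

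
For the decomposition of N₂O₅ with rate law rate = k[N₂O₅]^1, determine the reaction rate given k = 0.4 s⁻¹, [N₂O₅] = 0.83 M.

0.332 M/s

Step 1: Identify the rate law: rate = k[N₂O₅]^1
Step 2: Substitute values: rate = 0.4 × (0.83)^1
Step 3: Calculate: rate = 0.4 × 0.83 = 0.332 M/s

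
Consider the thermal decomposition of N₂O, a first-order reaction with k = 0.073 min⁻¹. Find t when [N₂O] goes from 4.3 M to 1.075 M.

18.99 min

Step 1: For first-order: t = ln([N₂O]₀/[N₂O])/k
Step 2: t = ln(4.3/1.075)/0.073
Step 3: t = ln(4)/0.073
Step 4: t = 1.386/0.073 = 18.99 min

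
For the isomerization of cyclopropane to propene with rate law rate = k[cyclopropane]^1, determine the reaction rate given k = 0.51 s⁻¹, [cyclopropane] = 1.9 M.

0.969 M/s

Step 1: Identify the rate law: rate = k[cyclopropane]^1
Step 2: Substitute values: rate = 0.51 × (1.9)^1
Step 3: Calculate: rate = 0.51 × 1.9 = 0.969 M/s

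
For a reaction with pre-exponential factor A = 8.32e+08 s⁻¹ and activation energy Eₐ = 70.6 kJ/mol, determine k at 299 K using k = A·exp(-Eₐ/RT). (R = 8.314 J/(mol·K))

3.85e-04 s⁻¹

Step 1: Use the Arrhenius equation: k = A × exp(-Eₐ/RT)
Step 2: Convert Eₐ to J/mol: 70.6 kJ/mol = 70600 J/mol
Step 3: Calculate the exponent: -Eₐ/(RT) = -70600/(8.314 × 299) = -28.40034
Step 4: k = 8.32e+08 × exp(-28.40034)
Step 5: k = 8.32e+08 × 4.63329e-13 = 3.8549e-04 s⁻¹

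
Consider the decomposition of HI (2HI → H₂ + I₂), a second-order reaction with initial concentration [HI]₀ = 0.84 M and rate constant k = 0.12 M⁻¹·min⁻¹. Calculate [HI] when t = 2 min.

0.6991 M

Step 1: For a second-order reaction: 1/[HI] = 1/[HI]₀ + kt
Step 2: 1/[HI] = 1/0.84 + 0.12 × 2
Step 3: 1/[HI] = 1.19 + 0.24 = 1.43
Step 4: [HI] = 1/1.43 = 0.6991 M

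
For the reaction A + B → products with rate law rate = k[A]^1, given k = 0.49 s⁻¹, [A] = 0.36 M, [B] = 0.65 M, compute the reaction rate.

0.1764 M/s

Step 1: The rate law is rate = k[A]^1
Step 2: Note that the rate does not depend on [B] (zero order in B).
Step 3: rate = 0.49 × (0.36)^1 = 0.1764 M/s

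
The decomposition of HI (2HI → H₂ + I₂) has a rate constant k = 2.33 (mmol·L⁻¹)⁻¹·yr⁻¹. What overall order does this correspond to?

second order (2)

Step 1: The units of k for an nth-order reaction are (concentration)^(1-n)·(time)⁻¹.
Step 2: Here k has units (mmol·L⁻¹)⁻¹·yr⁻¹, so the concentration exponent is -1.
Step 3: 1 - n = -1 ⇒ n = 2. The reaction is second order.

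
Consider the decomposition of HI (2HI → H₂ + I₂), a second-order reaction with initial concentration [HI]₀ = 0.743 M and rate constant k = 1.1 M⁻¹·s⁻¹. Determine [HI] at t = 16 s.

0.05278 M

Step 1: For a second-order reaction: 1/[HI] = 1/[HI]₀ + kt
Step 2: 1/[HI] = 1/0.743 + 1.1 × 16
Step 3: 1/[HI] = 1.346 + 17.6 = 18.95
Step 4: [HI] = 1/18.95 = 0.05278 M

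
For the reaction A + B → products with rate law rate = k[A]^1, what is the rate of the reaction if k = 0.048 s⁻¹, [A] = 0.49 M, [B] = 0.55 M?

0.02352 M/s

Step 1: The rate law is rate = k[A]^1
Step 2: Note that the rate does not depend on [B] (zero order in B).
Step 3: rate = 0.048 × (0.49)^1 = 0.02352 M/s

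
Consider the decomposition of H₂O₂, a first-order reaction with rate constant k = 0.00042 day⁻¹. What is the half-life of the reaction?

1650 day

Step 1: For a first-order reaction, t₁/₂ = ln(2)/k
Step 2: t₁/₂ = ln(2)/0.00042
Step 3: t₁/₂ = 0.6931/0.00042 = 1650 day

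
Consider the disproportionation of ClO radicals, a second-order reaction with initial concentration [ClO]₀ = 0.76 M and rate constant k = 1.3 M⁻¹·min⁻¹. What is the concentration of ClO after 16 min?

0.04522 M

Step 1: For a second-order reaction: 1/[ClO] = 1/[ClO]₀ + kt
Step 2: 1/[ClO] = 1/0.76 + 1.3 × 16
Step 3: 1/[ClO] = 1.316 + 20.8 = 22.12
Step 4: [ClO] = 1/22.12 = 0.04522 M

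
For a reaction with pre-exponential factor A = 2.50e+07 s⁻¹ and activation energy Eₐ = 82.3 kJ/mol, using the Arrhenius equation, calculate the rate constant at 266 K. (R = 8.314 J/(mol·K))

1.72e-09 s⁻¹

Step 1: Use the Arrhenius equation: k = A × exp(-Eₐ/RT)
Step 2: Convert Eₐ to J/mol: 82.3 kJ/mol = 82300 J/mol
Step 3: Calculate the exponent: -Eₐ/(RT) = -82300/(8.314 × 266) = -37.21416
Step 4: k = 2.50e+07 × exp(-37.21416)
Step 5: k = 2.50e+07 × 6.88804e-17 = 1.7220e-09 s⁻¹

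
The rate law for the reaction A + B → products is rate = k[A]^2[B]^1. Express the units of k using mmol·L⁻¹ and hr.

(mmol·L⁻¹)⁻²·hr⁻¹

Step 1: Overall order = 2 + 1 = 3.
Step 2: rate has units mmol·L⁻¹·hr⁻¹; [A]^2[B]^1 has units (mmol·L⁻¹)^3.
Step 3: k = rate/([A]^2[B]^1), so units of k = (mmol·L⁻¹)^(1-3)·hr⁻¹ = (mmol·L⁻¹)⁻²·hr⁻¹.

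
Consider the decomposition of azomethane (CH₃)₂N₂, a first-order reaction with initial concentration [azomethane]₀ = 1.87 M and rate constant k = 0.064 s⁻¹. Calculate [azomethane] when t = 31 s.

0.2572 M

Step 1: For a first-order reaction: [azomethane] = [azomethane]₀ × e^(-kt)
Step 2: [azomethane] = 1.87 × e^(-0.064 × 31)
Step 3: [azomethane] = 1.87 × e^(-1.984)
Step 4: [azomethane] = 1.87 × 0.137518 = 0.2572 M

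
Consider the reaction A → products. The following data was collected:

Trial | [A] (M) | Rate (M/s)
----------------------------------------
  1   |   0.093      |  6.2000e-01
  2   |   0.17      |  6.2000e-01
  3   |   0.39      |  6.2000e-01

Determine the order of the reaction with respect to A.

zeroth order (0)

Step 1: Compare trials - when concentration changes, rate stays constant.
Step 2: rate₂/rate₁ = 6.2000e-01/6.2000e-01 = 1
Step 3: [A]₂/[A]₁ = 0.17/0.093 = 1.828
Step 4: Since rate ratio ≈ (conc ratio)^0, the reaction is zeroth order.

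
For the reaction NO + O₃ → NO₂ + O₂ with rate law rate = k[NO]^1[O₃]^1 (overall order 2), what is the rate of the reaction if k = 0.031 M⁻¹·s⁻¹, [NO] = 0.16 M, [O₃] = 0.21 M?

0.001042 M/s

Step 1: The rate law is rate = k[NO]^1[O₃]^1, overall order = 1+1 = 2
Step 2: Substitute values: rate = 0.031 × (0.16)^1 × (0.21)^1
Step 3: rate = 0.031 × 0.16 × 0.21 = 0.0010416 M/s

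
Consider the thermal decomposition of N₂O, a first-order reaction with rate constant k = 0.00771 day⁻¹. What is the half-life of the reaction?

89.9 day

Step 1: For a first-order reaction, t₁/₂ = ln(2)/k
Step 2: t₁/₂ = ln(2)/0.00771
Step 3: t₁/₂ = 0.6931/0.00771 = 89.9 day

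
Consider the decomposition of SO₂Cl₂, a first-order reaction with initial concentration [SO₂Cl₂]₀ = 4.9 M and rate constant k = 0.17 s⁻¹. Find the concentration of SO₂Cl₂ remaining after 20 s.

0.1635 M

Step 1: For a first-order reaction: [SO₂Cl₂] = [SO₂Cl₂]₀ × e^(-kt)
Step 2: [SO₂Cl₂] = 4.9 × e^(-0.17 × 20)
Step 3: [SO₂Cl₂] = 4.9 × e^(-3.4)
Step 4: [SO₂Cl₂] = 4.9 × 0.0333733 = 0.1635 M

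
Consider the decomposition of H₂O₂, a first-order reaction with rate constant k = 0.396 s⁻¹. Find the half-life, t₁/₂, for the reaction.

1.75 s

Step 1: For a first-order reaction, t₁/₂ = ln(2)/k
Step 2: t₁/₂ = ln(2)/0.396
Step 3: t₁/₂ = 0.6931/0.396 = 1.75 s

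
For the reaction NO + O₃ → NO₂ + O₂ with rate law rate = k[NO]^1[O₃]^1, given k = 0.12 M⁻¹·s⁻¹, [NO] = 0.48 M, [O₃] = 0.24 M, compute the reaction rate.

0.01382 M/s

Step 1: The rate law is rate = k[NO]^1[O₃]^1
Step 2: Substitute: rate = 0.12 × (0.48)^1 × (0.24)^1
Step 3: rate = 0.12 × 0.48 × 0.24 = 0.013824 M/s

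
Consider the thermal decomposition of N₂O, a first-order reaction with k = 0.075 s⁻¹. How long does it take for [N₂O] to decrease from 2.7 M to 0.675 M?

18.48 s

Step 1: For first-order: t = ln([N₂O]₀/[N₂O])/k
Step 2: t = ln(2.7/0.675)/0.075
Step 3: t = ln(4)/0.075
Step 4: t = 1.386/0.075 = 18.48 s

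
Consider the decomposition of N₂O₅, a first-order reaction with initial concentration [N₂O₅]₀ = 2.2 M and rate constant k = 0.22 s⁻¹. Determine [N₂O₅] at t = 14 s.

0.1011 M

Step 1: For a first-order reaction: [N₂O₅] = [N₂O₅]₀ × e^(-kt)
Step 2: [N₂O₅] = 2.2 × e^(-0.22 × 14)
Step 3: [N₂O₅] = 2.2 × e^(-3.08)
Step 4: [N₂O₅] = 2.2 × 0.0459593 = 0.1011 M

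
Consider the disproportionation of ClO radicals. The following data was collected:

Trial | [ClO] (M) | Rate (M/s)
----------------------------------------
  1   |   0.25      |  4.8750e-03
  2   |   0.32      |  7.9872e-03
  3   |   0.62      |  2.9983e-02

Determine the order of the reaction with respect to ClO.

second order (2)

Step 1: Compare trials to find order n where rate₂/rate₁ = ([ClO]₂/[ClO]₁)^n
Step 2: rate₂/rate₁ = 7.9872e-03/4.8750e-03 = 1.638
Step 3: [ClO]₂/[ClO]₁ = 0.32/0.25 = 1.28
Step 4: n = ln(1.638)/ln(1.28) = 2.00 ≈ 2
Step 5: The reaction is second order in ClO.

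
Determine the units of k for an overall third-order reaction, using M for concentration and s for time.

M⁻²·s⁻¹

Step 1: For overall order n, rate = k × (concentration)^n.
Step 2: Rate has units M·s⁻¹; concentration term has units M^3.
Step 3: k = rate / (concentration)^n, so units of k = M^(1-3)·s⁻¹ = M⁻²·s⁻¹.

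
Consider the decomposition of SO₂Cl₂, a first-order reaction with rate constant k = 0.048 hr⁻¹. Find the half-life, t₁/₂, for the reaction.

14.44 hr

Step 1: For a first-order reaction, t₁/₂ = ln(2)/k
Step 2: t₁/₂ = ln(2)/0.048
Step 3: t₁/₂ = 0.6931/0.048 = 14.44 hr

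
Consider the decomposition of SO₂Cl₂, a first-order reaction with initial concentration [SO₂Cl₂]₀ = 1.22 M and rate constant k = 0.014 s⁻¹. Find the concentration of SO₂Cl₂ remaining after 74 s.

0.4329 M

Step 1: For a first-order reaction: [SO₂Cl₂] = [SO₂Cl₂]₀ × e^(-kt)
Step 2: [SO₂Cl₂] = 1.22 × e^(-0.014 × 74)
Step 3: [SO₂Cl₂] = 1.22 × e^(-1.036)
Step 4: [SO₂Cl₂] = 1.22 × 0.354871 = 0.4329 M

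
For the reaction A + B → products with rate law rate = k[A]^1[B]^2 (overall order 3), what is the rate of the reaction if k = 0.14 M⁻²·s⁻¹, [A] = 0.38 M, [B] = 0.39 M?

0.008092 M/s

Step 1: The rate law is rate = k[A]^1[B]^2, overall order = 1+2 = 3
Step 2: Substitute values: rate = 0.14 × (0.38)^1 × (0.39)^2
Step 3: rate = 0.14 × 0.38 × 0.1521 = 0.00809172 M/s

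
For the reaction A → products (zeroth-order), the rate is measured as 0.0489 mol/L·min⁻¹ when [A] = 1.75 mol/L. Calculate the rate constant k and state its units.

0.0489 mol/L·min⁻¹

Step 1: For a zeroth-order reaction, rate = k (independent of concentration).
Step 2: k = rate = 0.0489 mol/L·min⁻¹.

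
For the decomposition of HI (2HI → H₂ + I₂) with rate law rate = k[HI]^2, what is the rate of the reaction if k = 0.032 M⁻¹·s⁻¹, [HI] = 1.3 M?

0.05408 M/s

Step 1: Identify the rate law: rate = k[HI]^2
Step 2: Substitute values: rate = 0.032 × (1.3)^2
Step 3: Calculate: rate = 0.032 × 1.69 = 0.05408 M/s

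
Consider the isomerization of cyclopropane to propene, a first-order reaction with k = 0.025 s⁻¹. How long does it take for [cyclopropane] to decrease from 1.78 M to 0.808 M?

31.59 s

Step 1: For first-order: t = ln([cyclopropane]₀/[cyclopropane])/k
Step 2: t = ln(1.78/0.808)/0.025
Step 3: t = ln(2.203)/0.025
Step 4: t = 0.7898/0.025 = 31.59 s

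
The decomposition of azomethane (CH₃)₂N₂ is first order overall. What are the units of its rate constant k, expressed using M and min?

min⁻¹

Step 1: For overall order n, rate = k × (concentration)^n.
Step 2: Rate has units M·min⁻¹; concentration term has units M^1.
Step 3: k = rate / (concentration)^n, so units of k = M^(1-1)·min⁻¹ = min⁻¹.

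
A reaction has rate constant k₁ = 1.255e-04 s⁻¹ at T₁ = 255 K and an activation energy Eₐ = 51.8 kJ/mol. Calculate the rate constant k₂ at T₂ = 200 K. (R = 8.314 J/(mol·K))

1.516e-07 s⁻¹

Step 1: Use the two-temperature Arrhenius form: ln(k₂/k₁) = -Eₐ/R × (1/T₂ - 1/T₁)
Step 2: Convert Eₐ to J/mol: 51.8 kJ/mol = 51800 J/mol
Step 3: 1/T₂ - 1/T₁ = 1/200 - 1/255 = 1.078431e-03 K⁻¹
Step 4: ln(k₂/k₁) = -51800/8.314 × 1.078431e-03 = -6.71912
Step 5: k₂ = k₁ × exp(-6.71912) = 1.255e-04 × 1.20760e-03 = 1.516e-07 s⁻¹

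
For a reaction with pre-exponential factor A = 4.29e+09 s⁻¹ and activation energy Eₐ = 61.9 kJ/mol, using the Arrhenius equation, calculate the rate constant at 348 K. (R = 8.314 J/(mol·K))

2.19e+00 s⁻¹

Step 1: Use the Arrhenius equation: k = A × exp(-Eₐ/RT)
Step 2: Convert Eₐ to J/mol: 61.9 kJ/mol = 61900 J/mol
Step 3: Calculate the exponent: -Eₐ/(RT) = -61900/(8.314 × 348) = -21.39446
Step 4: k = 4.29e+09 × exp(-21.39446)
Step 5: k = 4.29e+09 × 5.11098e-10 = 2.1926e+00 s⁻¹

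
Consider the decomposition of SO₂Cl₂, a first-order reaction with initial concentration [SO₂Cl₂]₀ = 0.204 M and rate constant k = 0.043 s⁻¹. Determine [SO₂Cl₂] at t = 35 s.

0.04529 M

Step 1: For a first-order reaction: [SO₂Cl₂] = [SO₂Cl₂]₀ × e^(-kt)
Step 2: [SO₂Cl₂] = 0.204 × e^(-0.043 × 35)
Step 3: [SO₂Cl₂] = 0.204 × e^(-1.505)
Step 4: [SO₂Cl₂] = 0.204 × 0.222017 = 0.04529 M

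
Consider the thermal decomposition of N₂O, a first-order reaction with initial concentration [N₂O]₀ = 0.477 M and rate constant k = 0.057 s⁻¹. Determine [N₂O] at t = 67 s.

0.01047 M

Step 1: For a first-order reaction: [N₂O] = [N₂O]₀ × e^(-kt)
Step 2: [N₂O] = 0.477 × e^(-0.057 × 67)
Step 3: [N₂O] = 0.477 × e^(-3.819)
Step 4: [N₂O] = 0.477 × 0.0219497 = 0.01047 M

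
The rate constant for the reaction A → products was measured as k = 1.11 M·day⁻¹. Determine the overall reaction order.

zeroth order (0)

Step 1: The units of k for an nth-order reaction are (concentration)^(1-n)·(time)⁻¹.
Step 2: Here k has units M·day⁻¹, so the concentration exponent is 1.
Step 3: 1 - n = 1 ⇒ n = 0. The reaction is zeroth order.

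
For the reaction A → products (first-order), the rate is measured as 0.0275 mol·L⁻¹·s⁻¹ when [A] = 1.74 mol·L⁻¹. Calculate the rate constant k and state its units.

0.0158 s⁻¹

Step 1: rate = k[A]^1, so k = rate / [A]^1.
Step 2: k = 0.0275 / (1.74)^1 = 0.0275 / 1.74.
Step 3: k = 0.0158 s⁻¹.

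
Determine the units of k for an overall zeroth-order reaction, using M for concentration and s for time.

M·s⁻¹

Step 1: For overall order n, rate = k × (concentration)^n.
Step 2: Rate has units M·s⁻¹; concentration term has units M^0.
Step 3: k = rate / (concentration)^n, so units of k = M^(1-0)·s⁻¹ = M·s⁻¹.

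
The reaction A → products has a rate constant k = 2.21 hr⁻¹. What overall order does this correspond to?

first order (1)

Step 1: The units of k for an nth-order reaction are (concentration)^(1-n)·(time)⁻¹.
Step 2: Here k has units hr⁻¹, so the concentration exponent is 0.
Step 3: 1 - n = 0 ⇒ n = 1. The reaction is first order.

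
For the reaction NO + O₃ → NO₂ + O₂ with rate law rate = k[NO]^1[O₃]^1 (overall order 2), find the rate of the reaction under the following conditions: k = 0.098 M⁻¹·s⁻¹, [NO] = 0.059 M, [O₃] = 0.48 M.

0.002775 M/s

Step 1: The rate law is rate = k[NO]^1[O₃]^1, overall order = 1+1 = 2
Step 2: Substitute values: rate = 0.098 × (0.059)^1 × (0.48)^1
Step 3: rate = 0.098 × 0.059 × 0.48 = 0.00277536 M/s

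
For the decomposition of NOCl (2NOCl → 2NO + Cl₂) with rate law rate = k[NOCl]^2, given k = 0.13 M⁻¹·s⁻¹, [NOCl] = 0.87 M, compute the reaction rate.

0.0984 M/s

Step 1: Identify the rate law: rate = k[NOCl]^2
Step 2: Substitute values: rate = 0.13 × (0.87)^2
Step 3: Calculate: rate = 0.13 × 0.7569 = 0.098397 M/s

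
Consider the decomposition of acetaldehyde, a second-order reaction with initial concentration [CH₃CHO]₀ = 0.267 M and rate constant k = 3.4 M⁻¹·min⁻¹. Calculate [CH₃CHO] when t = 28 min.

0.01011 M

Step 1: For a second-order reaction: 1/[CH₃CHO] = 1/[CH₃CHO]₀ + kt
Step 2: 1/[CH₃CHO] = 1/0.267 + 3.4 × 28
Step 3: 1/[CH₃CHO] = 3.745 + 95.2 = 98.95
Step 4: [CH₃CHO] = 1/98.95 = 0.01011 M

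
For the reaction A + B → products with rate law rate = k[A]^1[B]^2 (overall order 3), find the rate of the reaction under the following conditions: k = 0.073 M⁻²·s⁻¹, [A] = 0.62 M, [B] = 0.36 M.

0.005866 M/s

Step 1: The rate law is rate = k[A]^1[B]^2, overall order = 1+2 = 3
Step 2: Substitute values: rate = 0.073 × (0.62)^1 × (0.36)^2
Step 3: rate = 0.073 × 0.62 × 0.1296 = 0.0058657 M/s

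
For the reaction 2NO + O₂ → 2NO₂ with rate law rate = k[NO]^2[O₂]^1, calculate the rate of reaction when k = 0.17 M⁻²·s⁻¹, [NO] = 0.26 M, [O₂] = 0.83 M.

0.009538 M/s

Step 1: The rate law is rate = k[NO]^2[O₂]^1
Step 2: Substitute: rate = 0.17 × (0.26)^2 × (0.83)^1
Step 3: rate = 0.17 × 0.0676 × 0.83 = 0.00953836 M/s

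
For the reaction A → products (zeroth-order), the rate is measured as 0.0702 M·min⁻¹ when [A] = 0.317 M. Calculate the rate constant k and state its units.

0.0702 M·min⁻¹

Step 1: For a zeroth-order reaction, rate = k (independent of concentration).
Step 2: k = rate = 0.0702 M·min⁻¹.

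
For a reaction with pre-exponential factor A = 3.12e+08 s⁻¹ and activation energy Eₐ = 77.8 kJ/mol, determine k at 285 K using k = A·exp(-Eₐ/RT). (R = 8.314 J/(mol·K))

1.72e-06 s⁻¹

Step 1: Use the Arrhenius equation: k = A × exp(-Eₐ/RT)
Step 2: Convert Eₐ to J/mol: 77.8 kJ/mol = 77800 J/mol
Step 3: Calculate the exponent: -Eₐ/(RT) = -77800/(8.314 × 285) = -32.83407
Step 4: k = 3.12e+08 × exp(-32.83407)
Step 5: k = 3.12e+08 × 5.49977e-15 = 1.7159e-06 s⁻¹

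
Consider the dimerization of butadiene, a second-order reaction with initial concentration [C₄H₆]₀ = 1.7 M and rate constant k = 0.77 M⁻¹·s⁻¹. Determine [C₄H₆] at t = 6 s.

0.192 M

Step 1: For a second-order reaction: 1/[C₄H₆] = 1/[C₄H₆]₀ + kt
Step 2: 1/[C₄H₆] = 1/1.7 + 0.77 × 6
Step 3: 1/[C₄H₆] = 0.5882 + 4.62 = 5.208
Step 4: [C₄H₆] = 1/5.208 = 0.192 M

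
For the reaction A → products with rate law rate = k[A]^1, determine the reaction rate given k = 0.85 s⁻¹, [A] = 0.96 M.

0.816 M/s

Step 1: Identify the rate law: rate = k[A]^1
Step 2: Substitute values: rate = 0.85 × (0.96)^1
Step 3: Calculate: rate = 0.85 × 0.96 = 0.816 M/s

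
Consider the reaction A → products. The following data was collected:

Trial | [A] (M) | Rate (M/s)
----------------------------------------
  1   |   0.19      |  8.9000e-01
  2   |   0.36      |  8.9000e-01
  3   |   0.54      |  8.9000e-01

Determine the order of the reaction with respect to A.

zeroth order (0)

Step 1: Compare trials - when concentration changes, rate stays constant.
Step 2: rate₂/rate₁ = 8.9000e-01/8.9000e-01 = 1
Step 3: [A]₂/[A]₁ = 0.36/0.19 = 1.895
Step 4: Since rate ratio ≈ (conc ratio)^0, the reaction is zeroth order.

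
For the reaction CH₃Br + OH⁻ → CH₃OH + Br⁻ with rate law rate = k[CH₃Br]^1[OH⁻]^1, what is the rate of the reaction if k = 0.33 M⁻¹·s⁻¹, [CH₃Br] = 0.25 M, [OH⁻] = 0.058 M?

0.004785 M/s

Step 1: The rate law is rate = k[CH₃Br]^1[OH⁻]^1
Step 2: Substitute: rate = 0.33 × (0.25)^1 × (0.058)^1
Step 3: rate = 0.33 × 0.25 × 0.058 = 0.004785 M/s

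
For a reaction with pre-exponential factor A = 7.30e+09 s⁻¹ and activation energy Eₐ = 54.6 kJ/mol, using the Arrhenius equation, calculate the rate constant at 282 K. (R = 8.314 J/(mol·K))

5.62e-01 s⁻¹

Step 1: Use the Arrhenius equation: k = A × exp(-Eₐ/RT)
Step 2: Convert Eₐ to J/mol: 54.6 kJ/mol = 54600 J/mol
Step 3: Calculate the exponent: -Eₐ/(RT) = -54600/(8.314 × 282) = -23.28807
Step 4: k = 7.30e+09 × exp(-23.28807)
Step 5: k = 7.30e+09 × 7.69342e-11 = 5.6162e-01 s⁻¹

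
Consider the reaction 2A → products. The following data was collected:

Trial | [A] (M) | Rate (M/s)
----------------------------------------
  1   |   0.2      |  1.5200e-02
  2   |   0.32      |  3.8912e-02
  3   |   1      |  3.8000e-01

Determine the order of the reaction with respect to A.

second order (2)

Step 1: Compare trials to find order n where rate₂/rate₁ = ([A]₂/[A]₁)^n
Step 2: rate₂/rate₁ = 3.8912e-02/1.5200e-02 = 2.56
Step 3: [A]₂/[A]₁ = 0.32/0.2 = 1.6
Step 4: n = ln(2.56)/ln(1.6) = 2.00 ≈ 2
Step 5: The reaction is second order in A.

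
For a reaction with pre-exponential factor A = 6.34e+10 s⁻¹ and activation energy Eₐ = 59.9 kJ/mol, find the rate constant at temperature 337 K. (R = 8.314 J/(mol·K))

3.29e+01 s⁻¹

Step 1: Use the Arrhenius equation: k = A × exp(-Eₐ/RT)
Step 2: Convert Eₐ to J/mol: 59.9 kJ/mol = 59900 J/mol
Step 3: Calculate the exponent: -Eₐ/(RT) = -59900/(8.314 × 337) = -21.37898
Step 4: k = 6.34e+10 × exp(-21.37898)
Step 5: k = 6.34e+10 × 5.19071e-10 = 3.2909e+01 s⁻¹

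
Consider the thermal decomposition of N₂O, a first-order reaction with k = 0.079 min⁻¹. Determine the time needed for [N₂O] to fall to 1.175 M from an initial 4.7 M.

17.55 min

Step 1: For first-order: t = ln([N₂O]₀/[N₂O])/k
Step 2: t = ln(4.7/1.175)/0.079
Step 3: t = ln(4)/0.079
Step 4: t = 1.386/0.079 = 17.55 min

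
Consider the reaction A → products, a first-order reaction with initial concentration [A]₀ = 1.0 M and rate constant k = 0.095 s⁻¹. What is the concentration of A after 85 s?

0.0003112 M

Step 1: For a first-order reaction: [A] = [A]₀ × e^(-kt)
Step 2: [A] = 1.0 × e^(-0.095 × 85)
Step 3: [A] = 1.0 × e^(-8.075)
Step 4: [A] = 1.0 × 0.000311223 = 0.0003112 M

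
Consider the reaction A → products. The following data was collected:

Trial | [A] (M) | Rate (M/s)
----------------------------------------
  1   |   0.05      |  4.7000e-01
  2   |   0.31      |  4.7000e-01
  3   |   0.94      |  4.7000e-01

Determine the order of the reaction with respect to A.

zeroth order (0)

Step 1: Compare trials - when concentration changes, rate stays constant.
Step 2: rate₂/rate₁ = 4.7000e-01/4.7000e-01 = 1
Step 3: [A]₂/[A]₁ = 0.31/0.05 = 6.2
Step 4: Since rate ratio ≈ (conc ratio)^0, the reaction is zeroth order.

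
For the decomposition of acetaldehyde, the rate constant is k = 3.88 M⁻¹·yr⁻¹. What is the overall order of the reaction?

second order (2)

Step 1: The units of k for an nth-order reaction are (concentration)^(1-n)·(time)⁻¹.
Step 2: Here k has units M⁻¹·yr⁻¹, so the concentration exponent is -1.
Step 3: 1 - n = -1 ⇒ n = 2. The reaction is second order.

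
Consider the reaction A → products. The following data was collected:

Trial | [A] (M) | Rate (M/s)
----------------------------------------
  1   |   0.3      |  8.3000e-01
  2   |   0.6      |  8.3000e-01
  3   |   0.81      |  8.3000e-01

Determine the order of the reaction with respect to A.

zeroth order (0)

Step 1: Compare trials - when concentration changes, rate stays constant.
Step 2: rate₂/rate₁ = 8.3000e-01/8.3000e-01 = 1
Step 3: [A]₂/[A]₁ = 0.6/0.3 = 2
Step 4: Since rate ratio ≈ (conc ratio)^0, the reaction is zeroth order.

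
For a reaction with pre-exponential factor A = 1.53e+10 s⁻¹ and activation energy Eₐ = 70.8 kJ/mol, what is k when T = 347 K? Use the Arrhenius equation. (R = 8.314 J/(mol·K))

3.36e-01 s⁻¹

Step 1: Use the Arrhenius equation: k = A × exp(-Eₐ/RT)
Step 2: Convert Eₐ to J/mol: 70.8 kJ/mol = 70800 J/mol
Step 3: Calculate the exponent: -Eₐ/(RT) = -70800/(8.314 × 347) = -24.54109
Step 4: k = 1.53e+10 × exp(-24.54109)
Step 5: k = 1.53e+10 × 2.19756e-11 = 3.3623e-01 s⁻¹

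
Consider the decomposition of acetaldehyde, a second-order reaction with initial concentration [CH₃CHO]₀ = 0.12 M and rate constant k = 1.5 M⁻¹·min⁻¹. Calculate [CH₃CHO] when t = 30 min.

0.01875 M

Step 1: For a second-order reaction: 1/[CH₃CHO] = 1/[CH₃CHO]₀ + kt
Step 2: 1/[CH₃CHO] = 1/0.12 + 1.5 × 30
Step 3: 1/[CH₃CHO] = 8.333 + 45 = 53.33
Step 4: [CH₃CHO] = 1/53.33 = 0.01875 M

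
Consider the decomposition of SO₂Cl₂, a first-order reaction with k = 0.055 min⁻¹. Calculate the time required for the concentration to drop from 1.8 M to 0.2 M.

39.95 min

Step 1: For first-order: t = ln([SO₂Cl₂]₀/[SO₂Cl₂])/k
Step 2: t = ln(1.8/0.2)/0.055
Step 3: t = ln(9)/0.055
Step 4: t = 2.197/0.055 = 39.95 min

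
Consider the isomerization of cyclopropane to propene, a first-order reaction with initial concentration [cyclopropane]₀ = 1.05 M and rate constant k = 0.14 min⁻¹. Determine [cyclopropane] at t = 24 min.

0.03647 M

Step 1: For a first-order reaction: [cyclopropane] = [cyclopropane]₀ × e^(-kt)
Step 2: [cyclopropane] = 1.05 × e^(-0.14 × 24)
Step 3: [cyclopropane] = 1.05 × e^(-3.36)
Step 4: [cyclopropane] = 1.05 × 0.0347353 = 0.03647 M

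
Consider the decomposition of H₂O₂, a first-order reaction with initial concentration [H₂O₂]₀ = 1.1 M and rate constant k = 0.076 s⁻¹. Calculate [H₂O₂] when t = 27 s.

0.1413 M

Step 1: For a first-order reaction: [H₂O₂] = [H₂O₂]₀ × e^(-kt)
Step 2: [H₂O₂] = 1.1 × e^(-0.076 × 27)
Step 3: [H₂O₂] = 1.1 × e^(-2.052)
Step 4: [H₂O₂] = 1.1 × 0.128478 = 0.1413 M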